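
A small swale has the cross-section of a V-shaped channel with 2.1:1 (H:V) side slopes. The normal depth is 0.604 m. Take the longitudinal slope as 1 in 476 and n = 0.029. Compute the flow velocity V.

V = 0.665 m/s

For a triangular section with side slope z = 2.1: A = zy² = 2.1×0.604² = 0.7661 m²; P = 2y√(1+z²) = 2×0.604×2.326 = 2.81 m.
Hydraulic radius R = A/P = 0.7661/2.81 = 0.2727 m.
From Manning's equation, V = (1/n) R^(2/3) S^(1/2) = (1/0.029) × 0.2727^(2/3) × 0.002101^(1/2) = 0.665 m/s.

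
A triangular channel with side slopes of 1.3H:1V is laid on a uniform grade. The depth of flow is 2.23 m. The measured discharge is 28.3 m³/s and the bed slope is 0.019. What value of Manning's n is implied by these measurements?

n = 0.029

For a triangular section with side slope z = 1.3: A = zy² = 1.3×2.23² = 6.465 m²; P = 2y√(1+z²) = 2×2.23×1.64 = 7.315 m.
Hydraulic radius R = A/P = 6.465/7.315 = 0.8838 m.
Rearranging Manning's equation: n = (1/Q) A R^(2/3) S^(1/2) = (1/28.3) × 6.465 × 0.8838^(2/3) × √0.019 = 0.029.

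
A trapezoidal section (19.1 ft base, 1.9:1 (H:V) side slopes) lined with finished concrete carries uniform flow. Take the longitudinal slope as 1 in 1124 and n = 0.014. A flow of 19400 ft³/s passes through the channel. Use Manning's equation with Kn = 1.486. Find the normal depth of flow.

Manning's equation rearranged: A R^(2/3) = nQ / (1.486·√S) = 0.014 × 19400 / (1.486 × √0.0008897) = 6128.
Try y = 23.1 ft: A R^(2/3) = 7753 — too large.
Try y = 18.3 ft: A R^(2/3) = 4604 — too small.
Try y = 20.8 ft: A R^(2/3) = 6120 — close enough.

y_n = 20.8 ft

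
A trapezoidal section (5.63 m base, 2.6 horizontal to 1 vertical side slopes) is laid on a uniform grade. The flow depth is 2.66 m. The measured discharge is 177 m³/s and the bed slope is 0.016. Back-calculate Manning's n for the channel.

n = 0.0331

With bottom width b = 5.63 m and side slope z = 2.6: A = (b + zy)y = (5.63 + 2.6×2.66)×2.66 = 33.37 m²; P = b + 2y√(1+z²) = 5.63 + 2×2.66×2.786 = 20.45 m.
Hydraulic radius R = A/P = 33.37/20.45 = 1.632 m.
Rearranging Manning's equation: n = (1/Q) A R^(2/3) S^(1/2) = (1/177) × 33.37 × 1.632^(2/3) × √0.016 = 0.0331.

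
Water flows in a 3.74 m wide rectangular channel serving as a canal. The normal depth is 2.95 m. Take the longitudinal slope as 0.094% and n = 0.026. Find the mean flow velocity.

Flow area A = b·y = 3.74 × 2.95 = 11.03 m². Wetted perimeter P = b + 2y = 3.74 + 2×2.95 = 9.64 m.
Hydraulic radius R = A/P = 11.03/9.64 = 1.145 m.
From Manning's equation, V = (1/n) R^(2/3) S^(1/2) = (1/0.026) × 1.145^(2/3) × 0.00094^(1/2) = 1.29 m/s.

V = 1.29 m/s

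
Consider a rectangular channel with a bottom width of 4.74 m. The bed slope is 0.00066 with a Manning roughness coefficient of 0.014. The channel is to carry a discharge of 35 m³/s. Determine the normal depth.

y_n = 3.26 m

Manning's equation rearranged: A R^(2/3) = nQ / (1·√S) = 0.014 × 35 / (√0.00066) = 19.07.
Trying y = 2.68 m: A R^(2/3) = 14.8 — low.
Trying y = 3.26 m: A R^(2/3) = 19.08 — ≈ 19.07.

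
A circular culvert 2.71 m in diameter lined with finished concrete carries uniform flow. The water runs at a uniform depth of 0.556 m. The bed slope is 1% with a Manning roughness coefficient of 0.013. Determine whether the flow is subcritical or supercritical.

For a circular section of diameter D = 2.71 m at depth y = 0.556 m, the central angle is θ = 2 arccos(1 − 2y/D) = 1.88 rad. Then A = (D²/8)(θ − sin θ) = 0.8517 m² and P = Dθ/2 = 2.548 m.
Hydraulic radius R = A/P = 0.8517/2.548 = 0.3343 m.
V = (1/n) R^(2/3) √S = (1/0.013) × 0.3343^(2/3) × √0.01 = 3.705 m/s. Hydraulic depth D_h = A/T = 0.8517/2.189 = 0.3892 m.
Froude number Fr = V/√(g·D_h) = 3.705/√(9.81×0.3892) = 1.9, which is greater than 1, so the flow is supercritical.

supercritical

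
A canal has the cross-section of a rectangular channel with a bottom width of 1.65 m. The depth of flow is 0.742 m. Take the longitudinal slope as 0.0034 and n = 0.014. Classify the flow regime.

subcritical

Flow area A = b·y = 1.65 × 0.742 = 1.224 m². Wetted perimeter P = b + 2y = 1.65 + 2×0.742 = 3.134 m.
Hydraulic radius R = A/P = 1.224/3.134 = 0.3907 m.
V = (1/n) R^(2/3) √S = (1/0.014) × 0.3907^(2/3) × √0.0034 = 2.226 m/s. Hydraulic depth D_h = A/T = 1.224/1.65 = 0.742 m.
Froude number Fr = V/√(g·D_h) = 2.226/√(9.81×0.742) = 0.825, which is less than 1, so the flow is subcritical.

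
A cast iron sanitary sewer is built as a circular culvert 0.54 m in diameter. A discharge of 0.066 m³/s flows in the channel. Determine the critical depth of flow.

y_c = 0.168 m

At critical depth, Q² T / (g A³) = 1, i.e. A³/T = Q²/g = 0.066²/9.81 = 0.000444.
Try y = 0.202 m: A³/T = 0.0009145 — too large.
Try y = 0.122 m: A³/T = 0.0001293 — too small.
Try y = 0.168 m: A³/T = 0.0004489 — matches.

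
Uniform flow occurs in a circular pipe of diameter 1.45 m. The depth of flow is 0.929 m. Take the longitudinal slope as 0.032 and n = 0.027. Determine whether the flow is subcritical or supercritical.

For a circular section of diameter D = 1.45 m at depth y = 0.929 m, the central angle is θ = 2 arccos(1 − 2y/D) = 3.712 rad. Then A = (D²/8)(θ − sin θ) = 1.117 m² and P = Dθ/2 = 2.691 m.
Hydraulic radius R = A/P = 1.117/2.691 = 0.4152 m.
V = (1/n) R^(2/3) √S = (1/0.027) × 0.4152^(2/3) × √0.032 = 3.688 m/s. Hydraulic depth D_h = A/T = 1.117/1.391 = 0.8031 m.
Froude number Fr = V/√(g·D_h) = 3.688/√(9.81×0.8031) = 1.31, which is greater than 1, so the flow is supercritical.

supercritical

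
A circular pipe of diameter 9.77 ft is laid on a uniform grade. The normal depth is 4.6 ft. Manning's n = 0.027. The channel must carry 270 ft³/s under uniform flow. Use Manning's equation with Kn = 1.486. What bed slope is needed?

For a circular section of diameter D = 9.77 ft at depth y = 4.6 ft, the central angle is θ = 2 arccos(1 − 2y/D) = 3.025 rad. Then A = (D²/8)(θ − sin θ) = 34.7 ft² and P = Dθ/2 = 14.78 ft.
Hydraulic radius R = A/P = 34.7/14.78 = 2.348 ft.
From Manning's equation, S = [nQ / (1.486 A R^(2/3))]² = [0.027 × 270 / (1.486 × 34.7 × 2.348^(2/3))]² = 0.0064.

S = 0.0064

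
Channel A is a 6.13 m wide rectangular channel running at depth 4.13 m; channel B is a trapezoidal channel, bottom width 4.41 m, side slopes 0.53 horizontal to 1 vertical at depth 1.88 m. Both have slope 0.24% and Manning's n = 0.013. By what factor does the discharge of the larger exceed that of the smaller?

Channel A: Flow area A = b·y = 6.13 × 4.13 = 25.32 m². Wetted perimeter P = b + 2y = 6.13 + 2×4.13 = 14.39 m. Hydraulic radius R = A/P = 25.32/14.39 = 1.759 m. Q_A = (1/0.013)·25.32·1.759^(2/3)·√0.0024 = 139 m³/s.
Channel B: With bottom width b = 4.41 m and side slope z = 0.53: A = (b + zy)y = (4.41 + 0.53×1.88)×1.88 = 10.16 m²; P = b + 2y√(1+z²) = 4.41 + 2×1.88×1.132 = 8.665 m. Hydraulic radius R = A/P = 10.16/8.665 = 1.173 m. Q_B = (1/0.013)·10.16·1.173^(2/3)·√0.0024 = 42.6 m³/s.
The larger discharge is 139 m³/s and the smaller is 42.6 m³/s; the ratio is 3.26.

3.26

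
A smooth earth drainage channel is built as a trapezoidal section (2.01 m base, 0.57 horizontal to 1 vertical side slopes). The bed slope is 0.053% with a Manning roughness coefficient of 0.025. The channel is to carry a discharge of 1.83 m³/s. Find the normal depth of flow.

Manning's equation rearranged: A R^(2/3) = nQ / (1·√S) = 0.025 × 1.83 / (√0.00053) = 1.987.
Trying y = 0.899 m: A R^(2/3) = 1.533 — short.
Trying y = 1.05 m: A R^(2/3) = 1.989 — ≈ 1.987.

y_n = 1.05 m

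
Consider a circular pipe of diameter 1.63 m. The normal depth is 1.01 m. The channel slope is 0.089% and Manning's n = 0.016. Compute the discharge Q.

Q = 1.51 m³/s

For a circular section of diameter D = 1.63 m at depth y = 1.01 m, the central angle is θ = 2 arccos(1 − 2y/D) = 3.625 rad. Then A = (D²/8)(θ − sin θ) = 1.358 m² and P = Dθ/2 = 2.954 m.
Hydraulic radius R = A/P = 1.358/2.954 = 0.4597 m.
Manning's equation: Q = (1/n) A R^(2/3) S^(1/2) = (1/0.016) × 1.358 × 0.4597^(2/3) × 0.00089^(1/2) = 1.51 m³/s.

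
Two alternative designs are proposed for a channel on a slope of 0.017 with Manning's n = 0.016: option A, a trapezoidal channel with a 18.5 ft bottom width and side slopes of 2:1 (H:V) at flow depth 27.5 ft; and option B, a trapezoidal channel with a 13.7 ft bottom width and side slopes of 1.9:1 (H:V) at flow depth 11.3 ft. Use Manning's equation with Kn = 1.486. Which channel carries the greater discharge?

channel A

Channel A: With bottom width b = 18.5 ft and side slope z = 2: A = (b + zy)y = (18.5 + 2×27.5)×27.5 = 2021 ft²; P = b + 2y√(1+z²) = 18.5 + 2×27.5×2.236 = 141.5 ft. Hydraulic radius R = A/P = 2021/141.5 = 14.29 ft. Q_A = (1.486/0.016)·2021·14.29^(2/3)·√0.017 = 144100 ft³/s.
Channel B: With bottom width b = 13.7 ft and side slope z = 1.9: A = (b + zy)y = (13.7 + 1.9×11.3)×11.3 = 397.4 ft²; P = b + 2y√(1+z²) = 13.7 + 2×11.3×2.147 = 62.22 ft. Hydraulic radius R = A/P = 397.4/62.22 = 6.387 ft. Q_B = (1.486/0.016)·397.4·6.387^(2/3)·√0.017 = 16570 ft³/s.
Q_A = 144100 ft³/s vs Q_B = 16570 ft³/s, so channel A carries more.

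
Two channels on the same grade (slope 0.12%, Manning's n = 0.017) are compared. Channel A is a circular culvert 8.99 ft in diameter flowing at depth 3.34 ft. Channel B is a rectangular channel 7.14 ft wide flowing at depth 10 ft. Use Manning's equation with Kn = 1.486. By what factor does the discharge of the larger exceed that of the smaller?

4.25

Channel A: For a circular section of diameter D = 8.99 ft at depth y = 3.34 ft, the central angle is θ = 2 arccos(1 − 2y/D) = 2.622 rad. Then A = (D²/8)(θ − sin θ) = 21.47 ft² and P = Dθ/2 = 11.79 ft. Hydraulic radius R = A/P = 21.47/11.79 = 1.822 ft. Q_A = (1.486/0.017)·21.47·1.822^(2/3)·√0.0012 = 96.97 ft³/s.
Channel B: Flow area A = b·y = 7.14 × 10 = 71.4 ft². Wetted perimeter P = b + 2y = 7.14 + 2×10 = 27.14 ft. Hydraulic radius R = A/P = 71.4/27.14 = 2.631 ft. Q_B = (1.486/0.017)·71.4·2.631^(2/3)·√0.0012 = 412 ft³/s.
The larger discharge is 412 ft³/s and the smaller is 96.97 ft³/s; the ratio is 4.25.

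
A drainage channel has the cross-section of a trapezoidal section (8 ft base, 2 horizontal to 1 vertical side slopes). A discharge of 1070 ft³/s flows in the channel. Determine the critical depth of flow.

y_c = 5.41 ft

At critical depth, Q² T / (g A³) = 1, i.e. A³/T = Q²/g = 1070²/32.2 = 35560.
Trying y = 3.85 ft: A³/T = 9438 — short.
Trying y = 5.41 ft: A³/T = 35610 — close enough.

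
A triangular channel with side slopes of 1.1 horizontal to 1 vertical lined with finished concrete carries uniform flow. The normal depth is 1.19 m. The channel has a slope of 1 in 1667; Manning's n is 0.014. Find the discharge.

For a triangular section with side slope z = 1.1: A = zy² = 1.1×1.19² = 1.558 m²; P = 2y√(1+z²) = 2×1.19×1.487 = 3.538 m.
Hydraulic radius R = A/P = 1.558/3.538 = 0.4403 m.
Manning's equation: Q = (1/n) A R^(2/3) S^(1/2) = (1/0.014) × 1.558 × 0.4403^(2/3) × 0.0005999^(1/2) = 1.58 m³/s.

Q = 1.58 m³/s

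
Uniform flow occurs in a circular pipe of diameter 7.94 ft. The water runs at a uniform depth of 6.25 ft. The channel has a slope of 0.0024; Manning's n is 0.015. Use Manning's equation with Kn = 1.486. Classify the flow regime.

subcritical

For a circular section of diameter D = 7.94 ft at depth y = 6.25 ft, the central angle is θ = 2 arccos(1 − 2y/D) = 4.365 rad. Then A = (D²/8)(θ − sin θ) = 41.81 ft² and P = Dθ/2 = 17.33 ft.
Hydraulic radius R = A/P = 41.81/17.33 = 2.413 ft.
V = (1.486/n) R^(2/3) √S = (1.486/0.015) × 2.413^(2/3) × √0.0024 = 8.73 ft/s. Hydraulic depth D_h = A/T = 41.81/6.5 = 6.432 ft.
Froude number Fr = V/√(g·D_h) = 8.73/√(32.2×6.432) = 0.607, which is less than 1, so the flow is subcritical.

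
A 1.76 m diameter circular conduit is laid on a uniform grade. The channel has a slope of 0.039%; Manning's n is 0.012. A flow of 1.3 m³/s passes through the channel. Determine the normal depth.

Manning's equation rearranged: A R^(2/3) = nQ / (1·√S) = 0.012 × 1.3 / (√0.00039) = 0.7899.
Try y = 0.825 m: A R^(2/3) = 0.6298 — low.
Try y = 0.943 m: A R^(2/3) = 0.7899 — close enough.

y_n = 0.943 m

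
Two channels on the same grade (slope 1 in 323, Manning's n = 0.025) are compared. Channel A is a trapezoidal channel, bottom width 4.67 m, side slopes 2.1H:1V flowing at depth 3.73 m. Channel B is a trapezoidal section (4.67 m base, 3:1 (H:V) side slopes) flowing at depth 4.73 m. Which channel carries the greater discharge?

Channel A: With bottom width b = 4.67 m and side slope z = 2.1: A = (b + zy)y = (4.67 + 2.1×3.73)×3.73 = 46.64 m²; P = b + 2y√(1+z²) = 4.67 + 2×3.73×2.326 = 22.02 m. Hydraulic radius R = A/P = 46.64/22.02 = 2.118 m. Q_A = (1/0.025)·46.64·2.118^(2/3)·√0.003096 = 171.2 m³/s.
Channel B: With bottom width b = 4.67 m and side slope z = 3: A = (b + zy)y = (4.67 + 3×4.73)×4.73 = 89.21 m²; P = b + 2y√(1+z²) = 4.67 + 2×4.73×3.162 = 34.59 m. Hydraulic radius R = A/P = 89.21/34.59 = 2.579 m. Q_B = (1/0.025)·89.21·2.579^(2/3)·√0.003096 = 373.4 m³/s.
Q_A = 171.2 m³/s vs Q_B = 373.4 m³/s, so channel B carries more.

channel B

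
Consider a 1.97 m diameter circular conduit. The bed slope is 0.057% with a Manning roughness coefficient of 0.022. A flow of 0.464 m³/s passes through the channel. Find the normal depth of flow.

Manning's equation rearranged: A R^(2/3) = nQ / (1·√S) = 0.022 × 0.464 / (√0.00057) = 0.4276.
At y = 0.812 m: A R^(2/3) = 0.6766 — over.
At y = 0.483 m: A R^(2/3) = 0.2505 — short.
At y = 0.635 m: A R^(2/3) = 0.4274 — close enough.

y_n = 0.635 m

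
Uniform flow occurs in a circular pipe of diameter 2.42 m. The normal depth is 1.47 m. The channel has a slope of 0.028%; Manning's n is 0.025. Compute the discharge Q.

Q = 1.51 m³/s

For a circular section of diameter D = 2.42 m at depth y = 1.47 m, the central angle is θ = 2 arccos(1 − 2y/D) = 3.575 rad. Then A = (D²/8)(θ − sin θ) = 2.924 m² and P = Dθ/2 = 4.325 m.
Hydraulic radius R = A/P = 2.924/4.325 = 0.676 m.
Manning's equation: Q = (1/n) A R^(2/3) S^(1/2) = (1/0.025) × 2.924 × 0.676^(2/3) × 0.00028^(1/2) = 1.51 m³/s.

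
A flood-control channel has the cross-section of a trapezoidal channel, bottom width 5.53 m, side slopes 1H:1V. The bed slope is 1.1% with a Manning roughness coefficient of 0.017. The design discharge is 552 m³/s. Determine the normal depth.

y_n = 4.69 m

Manning's equation rearranged: A R^(2/3) = nQ / (1·√S) = 0.017 × 552 / (√0.011) = 89.47.
At y = 3.76 m: A R^(2/3) = 58.38 — short.
At y = 5.74 m: A R^(2/3) = 133.7 — over.
At y = 4.69 m: A R^(2/3) = 89.47 — matches.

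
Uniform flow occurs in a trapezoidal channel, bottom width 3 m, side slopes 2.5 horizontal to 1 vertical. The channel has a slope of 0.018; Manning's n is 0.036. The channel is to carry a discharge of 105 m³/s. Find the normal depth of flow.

y_n = 2.47 m

Manning's equation rearranged: A R^(2/3) = nQ / (1·√S) = 0.036 × 105 / (√0.018) = 28.17.
Try y = 2.86 m: A R^(2/3) = 39.34 — too large.
Try y = 2.21 m: A R^(2/3) = 22.03 — too small.
Try y = 2.47 m: A R^(2/3) = 28.23 — close enough.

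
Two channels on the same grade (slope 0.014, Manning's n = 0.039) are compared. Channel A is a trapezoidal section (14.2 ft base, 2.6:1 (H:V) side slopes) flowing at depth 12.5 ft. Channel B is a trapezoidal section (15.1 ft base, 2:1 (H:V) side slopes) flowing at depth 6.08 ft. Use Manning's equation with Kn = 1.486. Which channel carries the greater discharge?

channel A

Channel A: With bottom width b = 14.2 ft and side slope z = 2.6: A = (b + zy)y = (14.2 + 2.6×12.5)×12.5 = 583.8 ft²; P = b + 2y√(1+z²) = 14.2 + 2×12.5×2.786 = 83.84 ft. Hydraulic radius R = A/P = 583.8/83.84 = 6.963 ft. Q_A = (1.486/0.039)·583.8·6.963^(2/3)·√0.014 = 9596 ft³/s.
Channel B: With bottom width b = 15.1 ft and side slope z = 2: A = (b + zy)y = (15.1 + 2×6.08)×6.08 = 165.7 ft²; P = b + 2y√(1+z²) = 15.1 + 2×6.08×2.236 = 42.29 ft. Hydraulic radius R = A/P = 165.7/42.29 = 3.919 ft. Q_B = (1.486/0.039)·165.7·3.919^(2/3)·√0.014 = 1857 ft³/s.
Q_A = 9596 ft³/s vs Q_B = 1857 ft³/s, so channel A carries more.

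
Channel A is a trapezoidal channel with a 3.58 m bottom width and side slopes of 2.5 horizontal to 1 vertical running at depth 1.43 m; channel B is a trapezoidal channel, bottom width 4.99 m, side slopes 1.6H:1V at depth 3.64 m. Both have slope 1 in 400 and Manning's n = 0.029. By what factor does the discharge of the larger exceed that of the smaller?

Channel A: With bottom width b = 3.58 m and side slope z = 2.5: A = (b + zy)y = (3.58 + 2.5×1.43)×1.43 = 10.23 m²; P = b + 2y√(1+z²) = 3.58 + 2×1.43×2.693 = 11.28 m. Hydraulic radius R = A/P = 10.23/11.28 = 0.907 m. Q_A = (1/0.029)·10.23·0.907^(2/3)·√0.0025 = 16.53 m³/s.
Channel B: With bottom width b = 4.99 m and side slope z = 1.6: A = (b + zy)y = (4.99 + 1.6×3.64)×3.64 = 39.36 m²; P = b + 2y√(1+z²) = 4.99 + 2×3.64×1.887 = 18.73 m. Hydraulic radius R = A/P = 39.36/18.73 = 2.102 m. Q_B = (1/0.029)·39.36·2.102^(2/3)·√0.0025 = 111.4 m³/s.
The larger discharge is 111.4 m³/s and the smaller is 16.53 m³/s; the ratio is 6.74.

6.74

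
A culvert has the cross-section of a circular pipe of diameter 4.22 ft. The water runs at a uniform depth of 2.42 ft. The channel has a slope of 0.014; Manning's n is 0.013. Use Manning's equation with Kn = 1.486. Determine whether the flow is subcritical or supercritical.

For a circular section of diameter D = 4.22 ft at depth y = 2.42 ft, the central angle is θ = 2 arccos(1 − 2y/D) = 3.436 rad. Then A = (D²/8)(θ − sin θ) = 8.297 ft² and P = Dθ/2 = 7.251 ft.
Hydraulic radius R = A/P = 8.297/7.251 = 1.144 ft.
V = (1.486/n) R^(2/3) √S = (1.486/0.013) × 1.144^(2/3) × √0.014 = 14.8 ft/s. Hydraulic depth D_h = A/T = 8.297/4.174 = 1.988 ft.
Froude number Fr = V/√(g·D_h) = 14.8/√(32.2×1.988) = 1.85, which is greater than 1, so the flow is supercritical.

supercritical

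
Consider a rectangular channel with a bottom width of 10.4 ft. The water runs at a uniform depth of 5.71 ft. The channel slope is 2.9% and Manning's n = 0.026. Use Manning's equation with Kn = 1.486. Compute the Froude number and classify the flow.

Flow area A = b·y = 10.4 × 5.71 = 59.38 ft². Wetted perimeter P = b + 2y = 10.4 + 2×5.71 = 21.82 ft.
Hydraulic radius R = A/P = 59.38/21.82 = 2.722 ft.
V = (1.486/n) R^(2/3) √S = (1.486/0.026) × 2.722^(2/3) × √0.029 = 18.97 ft/s. Hydraulic depth D_h = A/T = 59.38/10.4 = 5.71 ft.
Froude number Fr = V/√(g·D_h) = 18.97/√(32.2×5.71) = 1.4, which is greater than 1, so the flow is supercritical.

supercritical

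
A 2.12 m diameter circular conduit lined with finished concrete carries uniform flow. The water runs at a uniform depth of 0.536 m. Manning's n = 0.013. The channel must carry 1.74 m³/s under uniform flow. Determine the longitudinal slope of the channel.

S = 0.00488

For a circular section of diameter D = 2.12 m at depth y = 0.536 m, the central angle is θ = 2 arccos(1 − 2y/D) = 2.107 rad. Then A = (D²/8)(θ − sin θ) = 0.7011 m² and P = Dθ/2 = 2.234 m.
Hydraulic radius R = A/P = 0.7011/2.234 = 0.3139 m.
From Manning's equation, S = [nQ / (1 A R^(2/3))]² = [0.013 × 1.74 / (1 × 0.7011 × 0.3139^(2/3))]² = 0.00488.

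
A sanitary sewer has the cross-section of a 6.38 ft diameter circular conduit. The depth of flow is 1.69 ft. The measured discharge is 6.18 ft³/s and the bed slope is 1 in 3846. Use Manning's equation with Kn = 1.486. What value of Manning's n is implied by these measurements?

For a circular section of diameter D = 6.38 ft at depth y = 1.69 ft, the central angle is θ = 2 arccos(1 − 2y/D) = 2.163 rad. Then A = (D²/8)(θ − sin θ) = 6.78 ft² and P = Dθ/2 = 6.898 ft.
Hydraulic radius R = A/P = 6.78/6.898 = 0.9828 ft.
Rearranging Manning's equation: n = (1.486/Q) A R^(2/3) S^(1/2) = (1.486/6.18) × 6.78 × 0.9828^(2/3) × √0.00026 = 0.026.

n = 0.026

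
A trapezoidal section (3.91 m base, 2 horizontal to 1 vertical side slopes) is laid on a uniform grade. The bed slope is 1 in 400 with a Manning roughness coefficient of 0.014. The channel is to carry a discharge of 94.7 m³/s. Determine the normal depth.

y_n = 2.4 m

Manning's equation rearranged: A R^(2/3) = nQ / (1·√S) = 0.014 × 94.7 / (√0.0025) = 26.52.
At y = 1.96 m: A R^(2/3) = 17.43 — low.
At y = 2.79 m: A R^(2/3) = 36.46 — high.
At y = 2.4 m: A R^(2/3) = 26.5 — ≈ 26.52.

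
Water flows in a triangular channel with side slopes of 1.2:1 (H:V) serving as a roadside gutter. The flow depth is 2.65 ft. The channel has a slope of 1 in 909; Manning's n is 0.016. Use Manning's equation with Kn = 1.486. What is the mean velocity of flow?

V = 3.12 ft/s

For a triangular section with side slope z = 1.2: A = zy² = 1.2×2.65² = 8.427 ft²; P = 2y√(1+z²) = 2×2.65×1.562 = 8.279 ft.
Hydraulic radius R = A/P = 8.427/8.279 = 1.018 ft.
From Manning's equation, V = (1.486/n) R^(2/3) S^(1/2) = (1.486/0.016) × 1.018^(2/3) × 0.0011^(1/2) = 3.12 ft/s.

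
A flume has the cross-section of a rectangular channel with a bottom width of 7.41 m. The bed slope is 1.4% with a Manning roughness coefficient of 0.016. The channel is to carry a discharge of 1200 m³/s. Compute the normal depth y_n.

y_n = 11.1 m

Manning's equation rearranged: A R^(2/3) = nQ / (1·√S) = 0.016 × 1200 / (√0.014) = 162.3.
Try y = 13.6 m: A R^(2/3) = 205.5 — too large.
Try y = 11.1 m: A R^(2/3) = 162.5 — matches.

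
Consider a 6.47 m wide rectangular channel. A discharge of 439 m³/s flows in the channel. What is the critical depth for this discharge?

y_c = 7.77 m

For a rectangular channel, critical depth y_c = (q²/g)^(1/3) where q = Q/b = 439/6.47 = 67.85 m²/s.
So y_c = (67.85²/9.81)^(1/3) = 7.77 m.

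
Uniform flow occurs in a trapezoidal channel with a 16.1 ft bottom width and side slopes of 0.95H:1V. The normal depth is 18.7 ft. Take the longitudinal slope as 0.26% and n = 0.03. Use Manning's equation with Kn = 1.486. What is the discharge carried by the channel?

Q = 7100 ft³/s

With bottom width b = 16.1 ft and side slope z = 0.95: A = (b + zy)y = (16.1 + 0.95×18.7)×18.7 = 633.3 ft²; P = b + 2y√(1+z²) = 16.1 + 2×18.7×1.379 = 67.69 ft.
Hydraulic radius R = A/P = 633.3/67.69 = 9.356 ft.
Manning's equation: Q = (1.486/n) A R^(2/3) S^(1/2) = (1.486/0.03) × 633.3 × 9.356^(2/3) × 0.0026^(1/2) = 7100 ft³/s.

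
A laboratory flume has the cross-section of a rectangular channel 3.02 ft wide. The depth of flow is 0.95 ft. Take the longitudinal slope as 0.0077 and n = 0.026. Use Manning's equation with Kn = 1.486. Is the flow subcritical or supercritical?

Flow area A = b·y = 3.02 × 0.95 = 2.869 ft². Wetted perimeter P = b + 2y = 3.02 + 2×0.95 = 4.92 ft.
Hydraulic radius R = A/P = 2.869/4.92 = 0.5831 ft.
V = (1.486/n) R^(2/3) √S = (1.486/0.026) × 0.5831^(2/3) × √0.0077 = 3.501 ft/s. Hydraulic depth D_h = A/T = 2.869/3.02 = 0.95 ft.
Froude number Fr = V/√(g·D_h) = 3.501/√(32.2×0.95) = 0.633, which is less than 1, so the flow is subcritical.

subcritical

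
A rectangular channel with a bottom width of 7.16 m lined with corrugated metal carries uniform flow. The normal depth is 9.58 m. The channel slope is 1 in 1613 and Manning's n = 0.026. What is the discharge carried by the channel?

Flow area A = b·y = 7.16 × 9.58 = 68.59 m². Wetted perimeter P = b + 2y = 7.16 + 2×9.58 = 26.32 m.
Hydraulic radius R = A/P = 68.59/26.32 = 2.606 m.
Manning's equation: Q = (1/n) A R^(2/3) S^(1/2) = (1/0.026) × 68.59 × 2.606^(2/3) × 0.00062^(1/2) = 124 m³/s.

Q = 124 m³/s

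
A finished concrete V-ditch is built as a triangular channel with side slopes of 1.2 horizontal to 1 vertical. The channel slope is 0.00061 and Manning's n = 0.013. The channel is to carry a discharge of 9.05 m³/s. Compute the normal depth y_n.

y_n = 2.13 m

Manning's equation rearranged: A R^(2/3) = nQ / (1·√S) = 0.013 × 9.05 / (√0.00061) = 4.764.
Trying y = 2.49 m: A R^(2/3) = 7.222 — too large.
Trying y = 1.5 m: A R^(2/3) = 1.87 — too small.
Trying y = 2.13 m: A R^(2/3) = 4.762 — close enough.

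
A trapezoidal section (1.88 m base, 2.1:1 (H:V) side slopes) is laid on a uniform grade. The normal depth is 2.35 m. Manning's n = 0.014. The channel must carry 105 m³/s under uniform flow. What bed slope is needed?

With bottom width b = 1.88 m and side slope z = 2.1: A = (b + zy)y = (1.88 + 2.1×2.35)×2.35 = 16.02 m²; P = b + 2y√(1+z²) = 1.88 + 2×2.35×2.326 = 12.81 m.
Hydraulic radius R = A/P = 16.02/12.81 = 1.25 m.
From Manning's equation, S = [nQ / (1 A R^(2/3))]² = [0.014 × 105 / (1 × 16.02 × 1.25^(2/3))]² = 0.00626.

S = 0.00626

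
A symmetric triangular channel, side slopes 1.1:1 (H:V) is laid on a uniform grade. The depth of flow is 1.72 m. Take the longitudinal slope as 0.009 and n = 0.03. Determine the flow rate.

Q = 7.61 m³/s

For a triangular section with side slope z = 1.1: A = zy² = 1.1×1.72² = 3.254 m²; P = 2y√(1+z²) = 2×1.72×1.487 = 5.114 m.
Hydraulic radius R = A/P = 3.254/5.114 = 0.6363 m.
Manning's equation: Q = (1/n) A R^(2/3) S^(1/2) = (1/0.03) × 3.254 × 0.6363^(2/3) × 0.009^(1/2) = 7.61 m³/s.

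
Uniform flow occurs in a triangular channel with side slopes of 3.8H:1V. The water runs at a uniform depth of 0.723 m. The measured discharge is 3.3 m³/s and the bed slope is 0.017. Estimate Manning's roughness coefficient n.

For a triangular section with side slope z = 3.8: A = zy² = 3.8×0.723² = 1.986 m²; P = 2y√(1+z²) = 2×0.723×3.929 = 5.682 m.
Hydraulic radius R = A/P = 1.986/5.682 = 0.3496 m.
Rearranging Manning's equation: n = (1/Q) A R^(2/3) S^(1/2) = (1/3.3) × 1.986 × 0.3496^(2/3) × √0.017 = 0.0389.

n = 0.0389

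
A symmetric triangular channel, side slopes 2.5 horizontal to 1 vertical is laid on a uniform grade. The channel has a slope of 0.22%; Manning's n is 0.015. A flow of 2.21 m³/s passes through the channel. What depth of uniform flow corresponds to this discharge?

Manning's equation rearranged: A R^(2/3) = nQ / (1·√S) = 0.015 × 2.21 / (√0.0022) = 0.7068.
Try y = 0.583 m: A R^(2/3) = 0.3555 — short.
Try y = 0.923 m: A R^(2/3) = 1.211 — over.
Try y = 0.754 m: A R^(2/3) = 0.7059 — matches.

y_n = 0.754 m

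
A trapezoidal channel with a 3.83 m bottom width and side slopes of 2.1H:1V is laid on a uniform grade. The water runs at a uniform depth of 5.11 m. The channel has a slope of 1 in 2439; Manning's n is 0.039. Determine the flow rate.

Q = 74.8 m³/s

With bottom width b = 3.83 m and side slope z = 2.1: A = (b + zy)y = (3.83 + 2.1×5.11)×5.11 = 74.41 m²; P = b + 2y√(1+z²) = 3.83 + 2×5.11×2.326 = 27.6 m.
Hydraulic radius R = A/P = 74.41/27.6 = 2.696 m.
Manning's equation: Q = (1/n) A R^(2/3) S^(1/2) = (1/0.039) × 74.41 × 2.696^(2/3) × 0.00041^(1/2) = 74.8 m³/s.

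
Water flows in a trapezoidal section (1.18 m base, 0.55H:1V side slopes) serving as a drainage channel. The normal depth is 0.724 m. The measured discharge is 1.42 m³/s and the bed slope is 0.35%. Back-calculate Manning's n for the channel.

With bottom width b = 1.18 m and side slope z = 0.55: A = (b + zy)y = (1.18 + 0.55×0.724)×0.724 = 1.143 m²; P = b + 2y√(1+z²) = 1.18 + 2×0.724×1.141 = 2.833 m.
Hydraulic radius R = A/P = 1.143/2.833 = 0.4034 m.
Rearranging Manning's equation: n = (1/Q) A R^(2/3) S^(1/2) = (1/1.42) × 1.143 × 0.4034^(2/3) × √0.0035 = 0.026.

n = 0.026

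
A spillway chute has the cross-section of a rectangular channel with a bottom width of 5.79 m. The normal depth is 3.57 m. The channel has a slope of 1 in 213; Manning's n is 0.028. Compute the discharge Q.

Q = 69.2 m³/s

Flow area A = b·y = 5.79 × 3.57 = 20.67 m². Wetted perimeter P = b + 2y = 5.79 + 2×3.57 = 12.93 m.
Hydraulic radius R = A/P = 20.67/12.93 = 1.599 m.
Manning's equation: Q = (1/n) A R^(2/3) S^(1/2) = (1/0.028) × 20.67 × 1.599^(2/3) × 0.004695^(1/2) = 69.2 m³/s.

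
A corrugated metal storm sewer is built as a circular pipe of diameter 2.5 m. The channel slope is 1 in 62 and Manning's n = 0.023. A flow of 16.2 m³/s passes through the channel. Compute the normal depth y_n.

y_n = 1.72 m

Manning's equation rearranged: A R^(2/3) = nQ / (1·√S) = 0.023 × 16.2 / (√0.01613) = 2.934.
Trying y = 1.35 m: A R^(2/3) = 2.04 — low.
Trying y = 2 m: A R^(2/3) = 3.507 — high.
Trying y = 1.72 m: A R^(2/3) = 2.936 — matches.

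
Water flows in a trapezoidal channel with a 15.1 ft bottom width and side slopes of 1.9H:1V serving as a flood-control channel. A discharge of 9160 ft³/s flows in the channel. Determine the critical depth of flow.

y_c = 13.6 ft

At critical depth, Q² T / (g A³) = 1, i.e. A³/T = Q²/g = 9160²/32.2 = 2606000.
At y = 15.4 ft: A³/T = 4331000 — over.
At y = 10.3 ft: A³/T = 839600 — short.
At y = 13.6 ft: A³/T = 2585000 — ≈ 2606000.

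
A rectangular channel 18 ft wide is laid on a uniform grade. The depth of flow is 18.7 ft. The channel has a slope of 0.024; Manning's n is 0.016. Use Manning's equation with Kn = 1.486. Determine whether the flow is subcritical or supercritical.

Flow area A = b·y = 18 × 18.7 = 336.6 ft². Wetted perimeter P = b + 2y = 18 + 2×18.7 = 55.4 ft.
Hydraulic radius R = A/P = 336.6/55.4 = 6.076 ft.
V = (1.486/n) R^(2/3) √S = (1.486/0.016) × 6.076^(2/3) × √0.024 = 47.91 ft/s. Hydraulic depth D_h = A/T = 336.6/18 = 18.7 ft.
Froude number Fr = V/√(g·D_h) = 47.91/√(32.2×18.7) = 1.95, which is greater than 1, so the flow is supercritical.

supercritical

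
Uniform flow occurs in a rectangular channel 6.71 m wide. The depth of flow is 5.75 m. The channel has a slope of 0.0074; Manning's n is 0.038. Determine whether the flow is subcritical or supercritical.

Flow area A = b·y = 6.71 × 5.75 = 38.58 m². Wetted perimeter P = b + 2y = 6.71 + 2×5.75 = 18.21 m.
Hydraulic radius R = A/P = 38.58/18.21 = 2.119 m.
V = (1/n) R^(2/3) √S = (1/0.038) × 2.119^(2/3) × √0.0074 = 3.734 m/s. Hydraulic depth D_h = A/T = 38.58/6.71 = 5.75 m.
Froude number Fr = V/√(g·D_h) = 3.734/√(9.81×5.75) = 0.497, which is less than 1, so the flow is subcritical.

subcritical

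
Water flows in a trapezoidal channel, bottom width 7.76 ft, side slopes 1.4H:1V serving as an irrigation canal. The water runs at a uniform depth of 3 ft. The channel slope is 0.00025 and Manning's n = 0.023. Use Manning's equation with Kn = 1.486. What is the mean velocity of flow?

V = 1.61 ft/s

With bottom width b = 7.76 ft and side slope z = 1.4: A = (b + zy)y = (7.76 + 1.4×3)×3 = 35.88 ft²; P = b + 2y√(1+z²) = 7.76 + 2×3×1.72 = 18.08 ft.
Hydraulic radius R = A/P = 35.88/18.08 = 1.984 ft.
From Manning's equation, V = (1.486/n) R^(2/3) S^(1/2) = (1.486/0.023) × 1.984^(2/3) × 0.00025^(1/2) = 1.61 ft/s.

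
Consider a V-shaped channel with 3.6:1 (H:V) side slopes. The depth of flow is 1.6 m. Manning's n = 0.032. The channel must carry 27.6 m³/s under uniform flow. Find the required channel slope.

S = 0.013

For a triangular section with side slope z = 3.6: A = zy² = 3.6×1.6² = 9.216 m²; P = 2y√(1+z²) = 2×1.6×3.736 = 11.96 m.
Hydraulic radius R = A/P = 9.216/11.96 = 0.7708 m.
From Manning's equation, S = [nQ / (1 A R^(2/3))]² = [0.032 × 27.6 / (1 × 9.216 × 0.7708^(2/3))]² = 0.013.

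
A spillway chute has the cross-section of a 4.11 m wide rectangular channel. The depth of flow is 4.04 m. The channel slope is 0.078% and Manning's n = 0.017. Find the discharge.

Flow area A = b·y = 4.11 × 4.04 = 16.6 m². Wetted perimeter P = b + 2y = 4.11 + 2×4.04 = 12.19 m.
Hydraulic radius R = A/P = 16.6/12.19 = 1.362 m.
Manning's equation: Q = (1/n) A R^(2/3) S^(1/2) = (1/0.017) × 16.6 × 1.362^(2/3) × 0.00078^(1/2) = 33.5 m³/s.

Q = 33.5 m³/s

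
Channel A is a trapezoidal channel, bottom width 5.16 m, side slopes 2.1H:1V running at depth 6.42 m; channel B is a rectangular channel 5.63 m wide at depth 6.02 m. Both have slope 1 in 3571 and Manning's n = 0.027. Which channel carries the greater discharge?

channel A

Channel A: With bottom width b = 5.16 m and side slope z = 2.1: A = (b + zy)y = (5.16 + 2.1×6.42)×6.42 = 119.7 m²; P = b + 2y√(1+z²) = 5.16 + 2×6.42×2.326 = 35.03 m. Hydraulic radius R = A/P = 119.7/35.03 = 3.417 m. Q_A = (1/0.027)·119.7·3.417^(2/3)·√0.00028 = 168.3 m³/s.
Channel B: Flow area A = b·y = 5.63 × 6.02 = 33.89 m². Wetted perimeter P = b + 2y = 5.63 + 2×6.02 = 17.67 m. Hydraulic radius R = A/P = 33.89/17.67 = 1.918 m. Q_B = (1/0.027)·33.89·1.918^(2/3)·√0.00028 = 32.43 m³/s.
Q_A = 168.3 m³/s vs Q_B = 32.43 m³/s, so channel A carries more.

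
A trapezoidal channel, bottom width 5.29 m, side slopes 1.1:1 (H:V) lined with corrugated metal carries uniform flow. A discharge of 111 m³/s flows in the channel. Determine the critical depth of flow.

At critical depth, Q² T / (g A³) = 1, i.e. A³/T = Q²/g = 111²/9.81 = 1256.
At y = 2.1 m: A³/T = 410.2 — short.
At y = 3.32 m: A³/T = 2078 — over.
At y = 2.89 m: A³/T = 1259 — ≈ 1256.

y_c = 2.89 m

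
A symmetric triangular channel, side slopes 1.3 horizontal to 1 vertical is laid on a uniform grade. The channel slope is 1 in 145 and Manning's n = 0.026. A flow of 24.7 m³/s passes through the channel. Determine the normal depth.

y_n = 2.46 m

Manning's equation rearranged: A R^(2/3) = nQ / (1·√S) = 0.026 × 24.7 / (√0.006897) = 7.733.
Trying y = 1.8 m: A R^(2/3) = 3.363 — low.
Trying y = 3.02 m: A R^(2/3) = 13.37 — high.
Trying y = 2.46 m: A R^(2/3) = 7.735 — matches.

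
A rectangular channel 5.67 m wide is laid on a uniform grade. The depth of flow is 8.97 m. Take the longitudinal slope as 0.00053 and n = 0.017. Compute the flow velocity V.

Flow area A = b·y = 5.67 × 8.97 = 50.86 m². Wetted perimeter P = b + 2y = 5.67 + 2×8.97 = 23.61 m.
Hydraulic radius R = A/P = 50.86/23.61 = 2.154 m.
From Manning's equation, V = (1/n) R^(2/3) S^(1/2) = (1/0.017) × 2.154^(2/3) × 0.00053^(1/2) = 2.26 m/s.

V = 2.26 m/s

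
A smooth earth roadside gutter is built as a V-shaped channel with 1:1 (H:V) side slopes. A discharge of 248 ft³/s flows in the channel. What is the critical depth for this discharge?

y_c = 5.2 ft

At critical depth, Q² T / (g A³) = 1, i.e. A³/T = Q²/g = 248²/32.2 = 1910.
Try y = 3.91 ft: A³/T = 456.9 — too small.
Try y = 6.07 ft: A³/T = 4120 — too large.
Try y = 5.2 ft: A³/T = 1901 — matches.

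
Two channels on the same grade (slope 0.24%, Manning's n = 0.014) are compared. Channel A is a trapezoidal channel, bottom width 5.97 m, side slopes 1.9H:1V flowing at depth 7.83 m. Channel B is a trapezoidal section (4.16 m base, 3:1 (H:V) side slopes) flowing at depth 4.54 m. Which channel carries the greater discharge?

channel A

Channel A: With bottom width b = 5.97 m and side slope z = 1.9: A = (b + zy)y = (5.97 + 1.9×7.83)×7.83 = 163.2 m²; P = b + 2y√(1+z²) = 5.97 + 2×7.83×2.147 = 39.59 m. Hydraulic radius R = A/P = 163.2/39.59 = 4.123 m. Q_A = (1/0.014)·163.2·4.123^(2/3)·√0.0024 = 1469 m³/s.
Channel B: With bottom width b = 4.16 m and side slope z = 3: A = (b + zy)y = (4.16 + 3×4.54)×4.54 = 80.72 m²; P = b + 2y√(1+z²) = 4.16 + 2×4.54×3.162 = 32.87 m. Hydraulic radius R = A/P = 80.72/32.87 = 2.456 m. Q_B = (1/0.014)·80.72·2.456^(2/3)·√0.0024 = 514.1 m³/s.
Q_A = 1469 m³/s vs Q_B = 514.1 m³/s, so channel A carries more.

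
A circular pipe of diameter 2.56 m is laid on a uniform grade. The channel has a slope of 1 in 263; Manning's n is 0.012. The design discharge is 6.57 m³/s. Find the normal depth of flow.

Manning's equation rearranged: A R^(2/3) = nQ / (1·√S) = 0.012 × 6.57 / (√0.003802) = 1.279.
At y = 0.902 m: A R^(2/3) = 1.018 — too small.
At y = 1.19 m: A R^(2/3) = 1.686 — too large.
At y = 1.02 m: A R^(2/3) = 1.279 — ≈ 1.279.

y_n = 1.02 m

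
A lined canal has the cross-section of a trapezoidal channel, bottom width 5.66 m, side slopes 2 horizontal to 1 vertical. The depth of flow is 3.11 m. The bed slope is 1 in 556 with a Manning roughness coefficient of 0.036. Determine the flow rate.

Q = 66.5 m³/s

With bottom width b = 5.66 m and side slope z = 2: A = (b + zy)y = (5.66 + 2×3.11)×3.11 = 36.95 m²; P = b + 2y√(1+z²) = 5.66 + 2×3.11×2.236 = 19.57 m.
Hydraulic radius R = A/P = 36.95/19.57 = 1.888 m.
Manning's equation: Q = (1/n) A R^(2/3) S^(1/2) = (1/0.036) × 36.95 × 1.888^(2/3) × 0.001799^(1/2) = 66.5 m³/s.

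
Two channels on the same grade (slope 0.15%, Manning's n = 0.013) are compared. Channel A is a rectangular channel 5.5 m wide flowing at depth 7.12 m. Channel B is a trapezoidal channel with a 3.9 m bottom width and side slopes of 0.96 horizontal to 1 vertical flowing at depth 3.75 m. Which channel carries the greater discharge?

Channel A: Flow area A = b·y = 5.5 × 7.12 = 39.16 m². Wetted perimeter P = b + 2y = 5.5 + 2×7.12 = 19.74 m. Hydraulic radius R = A/P = 39.16/19.74 = 1.984 m. Q_A = (1/0.013)·39.16·1.984^(2/3)·√0.0015 = 184.2 m³/s.
Channel B: With bottom width b = 3.9 m and side slope z = 0.96: A = (b + zy)y = (3.9 + 0.96×3.75)×3.75 = 28.12 m²; P = b + 2y√(1+z²) = 3.9 + 2×3.75×1.386 = 14.3 m. Hydraulic radius R = A/P = 28.12/14.3 = 1.967 m. Q_B = (1/0.013)·28.12·1.967^(2/3)·√0.0015 = 131.6 m³/s.
Q_A = 184.2 m³/s vs Q_B = 131.6 m³/s, so channel A carries more.

channel A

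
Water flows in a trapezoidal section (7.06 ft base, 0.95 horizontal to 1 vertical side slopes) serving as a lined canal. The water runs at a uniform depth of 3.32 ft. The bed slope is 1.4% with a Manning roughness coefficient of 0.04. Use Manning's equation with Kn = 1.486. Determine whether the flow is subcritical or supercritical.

With bottom width b = 7.06 ft and side slope z = 0.95: A = (b + zy)y = (7.06 + 0.95×3.32)×3.32 = 33.91 ft²; P = b + 2y√(1+z²) = 7.06 + 2×3.32×1.379 = 16.22 ft.
Hydraulic radius R = A/P = 33.91/16.22 = 2.091 ft.
V = (1.486/n) R^(2/3) √S = (1.486/0.04) × 2.091^(2/3) × √0.014 = 7.187 ft/s. Hydraulic depth D_h = A/T = 33.91/13.37 = 2.537 ft.
Froude number Fr = V/√(g·D_h) = 7.187/√(32.2×2.537) = 0.795, which is less than 1, so the flow is subcritical.

subcritical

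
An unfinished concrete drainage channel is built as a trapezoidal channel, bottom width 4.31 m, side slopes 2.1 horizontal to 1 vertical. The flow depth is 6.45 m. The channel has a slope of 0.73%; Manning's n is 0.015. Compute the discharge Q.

With bottom width b = 4.31 m and side slope z = 2.1: A = (b + zy)y = (4.31 + 2.1×6.45)×6.45 = 115.2 m²; P = b + 2y√(1+z²) = 4.31 + 2×6.45×2.326 = 34.31 m.
Hydraulic radius R = A/P = 115.2/34.31 = 3.356 m.
Manning's equation: Q = (1/n) A R^(2/3) S^(1/2) = (1/0.015) × 115.2 × 3.356^(2/3) × 0.0073^(1/2) = 1470 m³/s.

Q = 1470 m³/s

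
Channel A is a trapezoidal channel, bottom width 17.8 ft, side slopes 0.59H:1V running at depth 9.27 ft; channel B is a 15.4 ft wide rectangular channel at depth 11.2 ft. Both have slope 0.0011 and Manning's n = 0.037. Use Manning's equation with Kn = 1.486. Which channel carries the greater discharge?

Channel A: With bottom width b = 17.8 ft and side slope z = 0.59: A = (b + zy)y = (17.8 + 0.59×9.27)×9.27 = 215.7 ft²; P = b + 2y√(1+z²) = 17.8 + 2×9.27×1.161 = 39.33 ft. Hydraulic radius R = A/P = 215.7/39.33 = 5.485 ft. Q_A = (1.486/0.037)·215.7·5.485^(2/3)·√0.0011 = 893.6 ft³/s.
Channel B: Flow area A = b·y = 15.4 × 11.2 = 172.5 ft². Wetted perimeter P = b + 2y = 15.4 + 2×11.2 = 37.8 ft. Hydraulic radius R = A/P = 172.5/37.8 = 4.563 ft. Q_B = (1.486/0.037)·172.5·4.563^(2/3)·√0.0011 = 632 ft³/s.
Q_A = 893.6 ft³/s vs Q_B = 632 ft³/s, so channel A carries more.

channel A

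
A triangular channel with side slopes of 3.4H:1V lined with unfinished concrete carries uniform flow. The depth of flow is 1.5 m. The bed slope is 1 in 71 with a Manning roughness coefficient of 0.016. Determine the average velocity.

V = 5.96 m/s

For a triangular section with side slope z = 3.4: A = zy² = 3.4×1.5² = 7.65 m²; P = 2y√(1+z²) = 2×1.5×3.544 = 10.63 m.
Hydraulic radius R = A/P = 7.65/10.63 = 0.7195 m.
From Manning's equation, V = (1/n) R^(2/3) S^(1/2) = (1/0.016) × 0.7195^(2/3) × 0.01408^(1/2) = 5.96 m/s.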